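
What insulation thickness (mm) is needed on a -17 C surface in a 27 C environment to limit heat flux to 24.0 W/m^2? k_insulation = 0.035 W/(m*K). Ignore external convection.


dT = 27 - (-17) = 44 K
thickness = k * dT / q_max * 1000
thickness = 0.035 * 44 / 24.0 * 1000
thickness = 64.2 mm

64.2


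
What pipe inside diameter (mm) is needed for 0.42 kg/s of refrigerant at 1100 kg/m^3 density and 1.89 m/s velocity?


A = m_dot / (rho * v) = 0.42 / (1100 * 1.89) = 0.000202020202 m^2
d = sqrt(4*A/pi) * 1000
d = 16.0 mm

16.0


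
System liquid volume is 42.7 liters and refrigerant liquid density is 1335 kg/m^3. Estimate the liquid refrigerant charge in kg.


Charge = V * rho / 1000
Charge = 42.7 * 1335 / 1000
Charge = 57.0 kg

57.0


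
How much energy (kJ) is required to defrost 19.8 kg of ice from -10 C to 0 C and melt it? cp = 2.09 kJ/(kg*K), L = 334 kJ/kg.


Sensible heat = cp * dT = 2.09 * 10 = 20.9 kJ/kg
Total per kg = 20.9 + 334 = 354.9 kJ/kg
Q = m * total = 19.8 * 354.9
Q = 7027.0 kJ

7027.0


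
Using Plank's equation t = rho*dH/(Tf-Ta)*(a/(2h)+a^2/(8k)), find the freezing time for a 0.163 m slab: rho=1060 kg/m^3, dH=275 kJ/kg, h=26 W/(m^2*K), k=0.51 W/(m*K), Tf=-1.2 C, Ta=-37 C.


dT = -1.2 - (-37) = 35.8 K
term1 = a/(2h) = 0.163/(2*26) = 0.003134615385
term2 = a^2/(8k) = 0.163^2/(8*0.51) = 0.006512009804
t = rho*dH*1000/dT * (term1 + term2)
t = 1060*275*1000/35.8 * (0.003134615385 + 0.006512009804)
t = 78547 s

78547


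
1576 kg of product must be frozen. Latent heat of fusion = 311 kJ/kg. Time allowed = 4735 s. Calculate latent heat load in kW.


Q_lat = m * h_fg / t
Q_lat = 1576 * 311 / 4735
Q_lat = 103.51 kW

103.51


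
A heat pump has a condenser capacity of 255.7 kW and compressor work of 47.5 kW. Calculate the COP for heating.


COP_hp = Q_cond / W
COP_hp = 255.7 / 47.5
COP_hp = 5.383

5.383


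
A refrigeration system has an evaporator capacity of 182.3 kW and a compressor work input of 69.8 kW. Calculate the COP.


COP = Q_evap / W
COP = 182.3 / 69.8
COP = 2.612

2.612


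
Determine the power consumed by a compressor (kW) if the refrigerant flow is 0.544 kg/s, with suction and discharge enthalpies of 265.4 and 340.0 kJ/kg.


dh = 340.0 - 265.4 = 74.6 kJ/kg
W = m_dot * dh = 0.544 * 74.6 = 40.58 kW

40.58


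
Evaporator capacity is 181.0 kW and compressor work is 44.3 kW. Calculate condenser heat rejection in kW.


Q_cond = Q_evap + W
Q_cond = 181.0 + 44.3
Q_cond = 225.3 kW

225.3


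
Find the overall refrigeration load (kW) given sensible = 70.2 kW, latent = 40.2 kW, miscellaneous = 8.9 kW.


Q_total = Q_s + Q_l + Q_misc
Q_total = 70.2 + 40.2 + 8.9
Q_total = 119.3 kW

119.3


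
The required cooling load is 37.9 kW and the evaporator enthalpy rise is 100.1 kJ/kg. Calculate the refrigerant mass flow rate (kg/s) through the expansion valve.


m_dot = Q / dh
m_dot = 37.9 / 100.1
m_dot = 0.3786 kg/s

0.3786


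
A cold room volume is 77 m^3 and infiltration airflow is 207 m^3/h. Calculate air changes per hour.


ACH = flow / volume
ACH = 207 / 77
ACH = 2.688

2.688


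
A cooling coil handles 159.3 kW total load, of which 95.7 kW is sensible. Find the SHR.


SHR = Q_sensible / Q_total
SHR = 95.7 / 159.3
SHR = 0.601

0.601


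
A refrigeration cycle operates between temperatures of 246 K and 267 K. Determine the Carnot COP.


dT = 267 - 246 = 21 K
COP_carnot = T_cold / dT = 246 / 21
COP_carnot = 11.714

11.714


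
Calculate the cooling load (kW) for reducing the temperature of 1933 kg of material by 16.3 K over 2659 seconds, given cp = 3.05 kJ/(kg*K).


Q = m * cp * dT / t
Q = 1933 * 3.05 * 16.3 / 2659
Q = 36.141 kW

36.141


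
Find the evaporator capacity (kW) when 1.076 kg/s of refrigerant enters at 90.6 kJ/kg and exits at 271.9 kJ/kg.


dh = 271.9 - 90.6 = 181.3 kJ/kg
Q_evap = m_dot * dh = 1.076 * 181.3
Q_evap = 195.08 kW

195.08


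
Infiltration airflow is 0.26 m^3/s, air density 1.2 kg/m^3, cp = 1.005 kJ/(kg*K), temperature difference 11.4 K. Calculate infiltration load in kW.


Q = V_dot * rho * cp * dT
Q = 0.26 * 1.2 * 1.005 * 11.4
Q = 3.575 kW

3.575


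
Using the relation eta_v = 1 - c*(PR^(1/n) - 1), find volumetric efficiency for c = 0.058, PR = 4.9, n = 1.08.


PR^(1/n) = 4.9^(1/1.08) = 4.35582521
eta_v = 1 - 0.058 * (4.35582521 - 1)
eta_v = 0.8054

0.8054


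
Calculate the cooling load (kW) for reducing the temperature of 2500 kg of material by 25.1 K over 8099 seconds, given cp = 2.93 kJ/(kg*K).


Q = m * cp * dT / t
Q = 2500 * 2.93 * 25.1 / 8099
Q = 22.701 kW

22.701


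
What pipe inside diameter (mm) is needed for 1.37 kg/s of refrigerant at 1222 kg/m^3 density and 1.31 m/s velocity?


A = m_dot / (rho * v) = 1.37 / (1222 * 1.31) = 0.0008558113967 m^2
d = sqrt(4*A/pi) * 1000
d = 33.0 mm

33.0


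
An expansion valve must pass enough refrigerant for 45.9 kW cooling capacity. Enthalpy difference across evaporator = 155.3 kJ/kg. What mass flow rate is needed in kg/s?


m_dot = Q / dh
m_dot = 45.9 / 155.3
m_dot = 0.2956 kg/s

0.2956


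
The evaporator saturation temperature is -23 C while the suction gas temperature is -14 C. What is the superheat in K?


Superheat = T_suction - T_evap
Superheat = -14 - (-23)
Superheat = 9 K

9


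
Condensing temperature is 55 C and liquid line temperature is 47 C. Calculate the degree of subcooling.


Subcooling = T_cond - T_liquid
Subcooling = 55 - 47
Subcooling = 8 K

8


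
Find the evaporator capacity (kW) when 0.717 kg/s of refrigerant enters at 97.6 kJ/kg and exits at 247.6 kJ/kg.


dh = 247.6 - 97.6 = 150.0 kJ/kg
Q_evap = m_dot * dh = 0.717 * 150.0
Q_evap = 107.55 kW

107.55


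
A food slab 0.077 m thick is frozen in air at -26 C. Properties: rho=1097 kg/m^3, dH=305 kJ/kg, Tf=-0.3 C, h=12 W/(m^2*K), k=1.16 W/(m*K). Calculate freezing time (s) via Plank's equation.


dT = -0.3 - (-26) = 25.7 K
term1 = a/(2h) = 0.077/(2*12) = 0.003208333333
term2 = a^2/(8k) = 0.077^2/(8*1.16) = 0.0006389008621
t = rho*dH*1000/dT * (term1 + term2)
t = 1097*305*1000/25.7 * (0.003208333333 + 0.0006389008621)
t = 50087 s

50087


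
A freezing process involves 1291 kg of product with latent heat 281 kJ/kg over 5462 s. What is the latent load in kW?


Q_lat = m * h_fg / t
Q_lat = 1291 * 281 / 5462
Q_lat = 66.42 kW

66.42


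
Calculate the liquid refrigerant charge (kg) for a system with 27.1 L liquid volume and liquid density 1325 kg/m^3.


Charge = V * rho / 1000
Charge = 27.1 * 1325 / 1000
Charge = 35.91 kg

35.91


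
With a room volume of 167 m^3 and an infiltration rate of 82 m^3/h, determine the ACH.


ACH = flow / volume
ACH = 82 / 167
ACH = 0.491

0.491


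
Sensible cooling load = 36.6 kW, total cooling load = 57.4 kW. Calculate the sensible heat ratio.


SHR = Q_sensible / Q_total
SHR = 36.6 / 57.4
SHR = 0.638

0.638


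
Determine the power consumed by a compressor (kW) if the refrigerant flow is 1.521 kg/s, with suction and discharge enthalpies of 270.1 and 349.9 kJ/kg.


dh = 349.9 - 270.1 = 79.8 kJ/kg
W = m_dot * dh = 1.521 * 79.8 = 121.38 kW

121.38


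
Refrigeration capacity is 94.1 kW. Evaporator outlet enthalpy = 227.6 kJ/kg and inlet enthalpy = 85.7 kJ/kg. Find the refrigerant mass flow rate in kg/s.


dh = 227.6 - 85.7 = 141.9 kJ/kg
m_dot = Q / dh = 94.1 / 141.9 = 0.6631 kg/s

0.6631


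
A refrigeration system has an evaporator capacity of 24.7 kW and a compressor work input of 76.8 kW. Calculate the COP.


COP = Q_evap / W
COP = 24.7 / 76.8
COP = 0.322

0.322


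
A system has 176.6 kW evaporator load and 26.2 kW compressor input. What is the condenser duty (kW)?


Q_cond = Q_evap + W
Q_cond = 176.6 + 26.2
Q_cond = 202.8 kW

202.8


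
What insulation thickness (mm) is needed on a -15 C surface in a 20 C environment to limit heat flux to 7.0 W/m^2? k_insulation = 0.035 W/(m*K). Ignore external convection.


dT = 20 - (-15) = 35 K
thickness = k * dT / q_max * 1000
thickness = 0.035 * 35 / 7.0 * 1000
thickness = 175.0 mm

175.0


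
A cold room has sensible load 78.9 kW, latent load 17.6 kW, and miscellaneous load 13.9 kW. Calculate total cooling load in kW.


Q_total = Q_s + Q_l + Q_misc
Q_total = 78.9 + 17.6 + 13.9
Q_total = 110.4 kW

110.4


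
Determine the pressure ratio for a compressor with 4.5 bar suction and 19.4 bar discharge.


PR = P_high / P_low
PR = 19.4 / 4.5
PR = 4.311

4.311


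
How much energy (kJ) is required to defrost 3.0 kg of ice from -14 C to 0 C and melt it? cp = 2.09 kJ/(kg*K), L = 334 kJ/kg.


Sensible heat = cp * dT = 2.09 * 14 = 29.26 kJ/kg
Total per kg = 29.26 + 334 = 363.26 kJ/kg
Q = m * total = 3.0 * 363.26
Q = 1089.8 kJ

1089.8


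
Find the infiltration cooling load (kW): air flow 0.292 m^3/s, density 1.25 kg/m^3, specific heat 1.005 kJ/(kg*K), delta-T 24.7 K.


Q = V_dot * rho * cp * dT
Q = 0.292 * 1.25 * 1.005 * 24.7
Q = 9.061 kW

9.061


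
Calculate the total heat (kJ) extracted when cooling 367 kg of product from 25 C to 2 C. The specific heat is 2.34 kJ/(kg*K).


dT = 25 - (2) = 23 K
Q = m * cp * dT = 367 * 2.34 * 23
Q = 19752 kJ

19752


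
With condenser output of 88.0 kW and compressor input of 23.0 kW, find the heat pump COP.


COP_hp = Q_cond / W
COP_hp = 88.0 / 23.0
COP_hp = 3.826

3.826


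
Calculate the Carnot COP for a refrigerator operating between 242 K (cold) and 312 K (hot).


dT = 312 - 242 = 70 K
COP_carnot = T_cold / dT = 242 / 70
COP_carnot = 3.457

3.457


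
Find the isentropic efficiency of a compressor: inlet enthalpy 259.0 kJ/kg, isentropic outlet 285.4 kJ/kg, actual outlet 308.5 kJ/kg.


dh_ideal = 285.4 - 259.0 = 26.4 kJ/kg
dh_actual = 308.5 - 259.0 = 49.5 kJ/kg
eta_s = dh_ideal / dh_actual = 26.4 / 49.5
eta_s = 0.5333

0.5333


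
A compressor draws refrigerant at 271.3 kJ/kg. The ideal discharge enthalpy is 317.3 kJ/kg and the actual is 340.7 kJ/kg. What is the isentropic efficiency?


dh_ideal = 317.3 - 271.3 = 46.0 kJ/kg
dh_actual = 340.7 - 271.3 = 69.4 kJ/kg
eta_s = dh_ideal / dh_actual = 46.0 / 69.4
eta_s = 0.6628

0.6628


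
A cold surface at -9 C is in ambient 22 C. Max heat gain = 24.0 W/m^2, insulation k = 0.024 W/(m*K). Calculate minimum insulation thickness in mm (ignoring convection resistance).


dT = 22 - (-9) = 31 K
thickness = k * dT / q_max * 1000
thickness = 0.024 * 31 / 24.0 * 1000
thickness = 31.0 mm

31.0


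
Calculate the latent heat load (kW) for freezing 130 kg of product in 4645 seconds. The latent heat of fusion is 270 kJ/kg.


Q_lat = m * h_fg / t
Q_lat = 130 * 270 / 4645
Q_lat = 7.56 kW

7.56


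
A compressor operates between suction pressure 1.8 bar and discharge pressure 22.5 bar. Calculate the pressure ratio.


PR = P_high / P_low
PR = 22.5 / 1.8
PR = 12.5

12.5


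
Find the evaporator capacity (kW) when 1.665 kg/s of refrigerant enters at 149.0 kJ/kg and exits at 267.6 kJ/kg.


dh = 267.6 - 149.0 = 118.6 kJ/kg
Q_evap = m_dot * dh = 1.665 * 118.6
Q_evap = 197.47 kW

197.47


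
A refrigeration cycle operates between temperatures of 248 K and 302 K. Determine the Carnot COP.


dT = 302 - 248 = 54 K
COP_carnot = T_cold / dT = 248 / 54
COP_carnot = 4.593

4.593


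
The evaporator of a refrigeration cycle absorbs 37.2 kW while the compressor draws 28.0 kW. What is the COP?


COP = Q_evap / W
COP = 37.2 / 28.0
COP = 1.329

1.329


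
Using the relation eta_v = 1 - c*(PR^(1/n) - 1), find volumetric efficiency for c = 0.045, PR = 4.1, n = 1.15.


PR^(1/n) = 4.1^(1/1.15) = 3.41079429
eta_v = 1 - 0.045 * (3.41079429 - 1)
eta_v = 0.8915

0.8915


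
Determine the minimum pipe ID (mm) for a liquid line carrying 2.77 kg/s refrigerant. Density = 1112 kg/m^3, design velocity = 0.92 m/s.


A = m_dot / (rho * v) = 2.77 / (1112 * 0.92) = 0.002707616515 m^2
d = sqrt(4*A/pi) * 1000
d = 58.7 mm

58.7


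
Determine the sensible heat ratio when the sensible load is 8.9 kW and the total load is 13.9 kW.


SHR = Q_sensible / Q_total
SHR = 8.9 / 13.9
SHR = 0.64

0.64


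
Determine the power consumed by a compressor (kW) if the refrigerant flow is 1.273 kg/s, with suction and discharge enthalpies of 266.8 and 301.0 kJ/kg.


dh = 301.0 - 266.8 = 34.2 kJ/kg
W = m_dot * dh = 1.273 * 34.2 = 43.54 kW

43.54


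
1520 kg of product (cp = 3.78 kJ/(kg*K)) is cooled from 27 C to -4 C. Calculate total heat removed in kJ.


dT = 27 - (-4) = 31 K
Q = m * cp * dT = 1520 * 3.78 * 31
Q = 178114 kJ

178114


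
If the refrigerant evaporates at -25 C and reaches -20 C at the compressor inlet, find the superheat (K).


Superheat = T_suction - T_evap
Superheat = -20 - (-25)
Superheat = 5 K

5


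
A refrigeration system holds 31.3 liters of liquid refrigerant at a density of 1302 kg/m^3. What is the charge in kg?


Charge = V * rho / 1000
Charge = 31.3 * 1302 / 1000
Charge = 40.75 kg

40.75


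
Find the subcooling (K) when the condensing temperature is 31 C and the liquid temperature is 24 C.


Subcooling = T_cond - T_liquid
Subcooling = 31 - 24
Subcooling = 7 K

7


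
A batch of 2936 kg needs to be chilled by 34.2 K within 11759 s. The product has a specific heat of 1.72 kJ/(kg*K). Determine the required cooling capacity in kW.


Q = m * cp * dT / t
Q = 2936 * 1.72 * 34.2 / 11759
Q = 14.687 kW

14.687


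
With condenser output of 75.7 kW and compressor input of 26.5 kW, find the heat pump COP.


COP_hp = Q_cond / W
COP_hp = 75.7 / 26.5
COP_hp = 2.857

2.857


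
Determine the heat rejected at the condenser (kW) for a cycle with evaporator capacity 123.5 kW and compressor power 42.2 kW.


Q_cond = Q_evap + W
Q_cond = 123.5 + 42.2
Q_cond = 165.7 kW

165.7


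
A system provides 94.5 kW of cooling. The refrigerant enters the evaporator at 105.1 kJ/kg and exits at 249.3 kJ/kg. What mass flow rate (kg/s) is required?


dh = 249.3 - 105.1 = 144.2 kJ/kg
m_dot = Q / dh = 94.5 / 144.2 = 0.6553 kg/s

0.6553


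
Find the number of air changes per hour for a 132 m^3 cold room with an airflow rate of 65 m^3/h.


ACH = flow / volume
ACH = 65 / 132
ACH = 0.492

0.492


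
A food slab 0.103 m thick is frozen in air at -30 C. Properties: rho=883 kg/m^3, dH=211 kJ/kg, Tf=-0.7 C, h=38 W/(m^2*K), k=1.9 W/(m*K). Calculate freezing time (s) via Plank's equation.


dT = -0.7 - (-30) = 29.3 K
term1 = a/(2h) = 0.103/(2*38) = 0.001355263158
term2 = a^2/(8k) = 0.103^2/(8*1.9) = 0.0006979605263
t = rho*dH*1000/dT * (term1 + term2)
t = 883*211*1000/29.3 * (0.001355263158 + 0.0006979605263)
t = 13056 s

13056


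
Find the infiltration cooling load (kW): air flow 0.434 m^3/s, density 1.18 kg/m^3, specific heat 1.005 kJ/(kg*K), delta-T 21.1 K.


Q = V_dot * rho * cp * dT
Q = 0.434 * 1.18 * 1.005 * 21.1
Q = 10.86 kW

10.86


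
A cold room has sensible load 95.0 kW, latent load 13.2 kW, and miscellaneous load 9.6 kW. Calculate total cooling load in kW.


Q_total = Q_s + Q_l + Q_misc
Q_total = 95.0 + 13.2 + 9.6
Q_total = 117.8 kW

117.8


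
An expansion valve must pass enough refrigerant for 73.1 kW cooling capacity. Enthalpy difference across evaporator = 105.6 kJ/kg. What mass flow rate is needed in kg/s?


m_dot = Q / dh
m_dot = 73.1 / 105.6
m_dot = 0.6922 kg/s

0.6922


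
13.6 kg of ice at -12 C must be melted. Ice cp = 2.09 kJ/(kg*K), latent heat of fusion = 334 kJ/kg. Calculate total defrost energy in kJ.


Sensible heat = cp * dT = 2.09 * 12 = 25.08 kJ/kg
Total per kg = 25.08 + 334 = 359.08 kJ/kg
Q = m * total = 13.6 * 359.08
Q = 4883.5 kJ

4883.5


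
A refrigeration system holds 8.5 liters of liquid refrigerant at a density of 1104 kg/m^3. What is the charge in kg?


Charge = V * rho / 1000
Charge = 8.5 * 1104 / 1000
Charge = 9.38 kg

9.38


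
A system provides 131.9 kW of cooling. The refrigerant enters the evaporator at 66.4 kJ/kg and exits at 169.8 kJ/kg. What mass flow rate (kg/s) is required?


dh = 169.8 - 66.4 = 103.4 kJ/kg
m_dot = Q / dh = 131.9 / 103.4 = 1.2756 kg/s

1.2756


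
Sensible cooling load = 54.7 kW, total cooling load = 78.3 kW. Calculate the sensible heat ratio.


SHR = Q_sensible / Q_total
SHR = 54.7 / 78.3
SHR = 0.699

0.699


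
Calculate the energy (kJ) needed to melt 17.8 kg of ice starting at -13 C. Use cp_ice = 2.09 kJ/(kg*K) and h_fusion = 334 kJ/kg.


Sensible heat = cp * dT = 2.09 * 13 = 27.17 kJ/kg
Total per kg = 27.17 + 334 = 361.17 kJ/kg
Q = m * total = 17.8 * 361.17
Q = 6428.8 kJ

6428.8


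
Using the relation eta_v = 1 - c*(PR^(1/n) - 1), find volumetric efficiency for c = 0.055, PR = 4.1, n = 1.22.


PR^(1/n) = 4.1^(1/1.22) = 3.17893648
eta_v = 1 - 0.055 * (3.17893648 - 1)
eta_v = 0.8802

0.8802


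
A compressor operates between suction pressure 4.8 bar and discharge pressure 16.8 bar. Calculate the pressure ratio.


PR = P_high / P_low
PR = 16.8 / 4.8
PR = 3.5

3.5


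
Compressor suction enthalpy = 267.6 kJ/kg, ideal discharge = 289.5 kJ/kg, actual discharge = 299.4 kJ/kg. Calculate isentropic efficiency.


dh_ideal = 289.5 - 267.6 = 21.9 kJ/kg
dh_actual = 299.4 - 267.6 = 31.8 kJ/kg
eta_s = dh_ideal / dh_actual = 21.9 / 31.8
eta_s = 0.6887

0.6887


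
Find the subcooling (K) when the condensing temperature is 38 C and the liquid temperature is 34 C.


Subcooling = T_cond - T_liquid
Subcooling = 38 - 34
Subcooling = 4 K

4


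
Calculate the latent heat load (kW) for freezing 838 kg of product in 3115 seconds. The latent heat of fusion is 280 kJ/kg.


Q_lat = m * h_fg / t
Q_lat = 838 * 280 / 3115
Q_lat = 75.33 kW

75.33


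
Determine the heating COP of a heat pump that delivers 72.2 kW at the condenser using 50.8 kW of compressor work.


COP_hp = Q_cond / W
COP_hp = 72.2 / 50.8
COP_hp = 1.421

1.421


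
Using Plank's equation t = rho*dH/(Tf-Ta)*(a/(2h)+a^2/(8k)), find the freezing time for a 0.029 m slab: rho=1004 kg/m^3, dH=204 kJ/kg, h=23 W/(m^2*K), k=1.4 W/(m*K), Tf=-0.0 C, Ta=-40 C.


dT = -0.0 - (-40) = 40.0 K
term1 = a/(2h) = 0.029/(2*23) = 0.0006304347826
term2 = a^2/(8k) = 0.029^2/(8*1.4) = 0.00007508928571
t = rho*dH*1000/dT * (term1 + term2)
t = 1004*204*1000/40.0 * (0.0006304347826 + 0.00007508928571)
t = 3613 s

3613


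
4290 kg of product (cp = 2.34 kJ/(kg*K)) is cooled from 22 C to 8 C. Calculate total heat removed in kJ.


dT = 22 - (8) = 14 K
Q = m * cp * dT = 4290 * 2.34 * 14
Q = 140540 kJ

140540


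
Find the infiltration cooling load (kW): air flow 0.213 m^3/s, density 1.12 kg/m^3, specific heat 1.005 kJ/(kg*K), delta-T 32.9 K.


Q = V_dot * rho * cp * dT
Q = 0.213 * 1.12 * 1.005 * 32.9
Q = 7.888 kW

7.888


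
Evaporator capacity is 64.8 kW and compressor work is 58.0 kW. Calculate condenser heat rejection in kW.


Q_cond = Q_evap + W
Q_cond = 64.8 + 58.0
Q_cond = 122.8 kW

122.8


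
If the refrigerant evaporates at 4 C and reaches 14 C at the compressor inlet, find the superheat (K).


Superheat = T_suction - T_evap
Superheat = 14 - (4)
Superheat = 10 K

10


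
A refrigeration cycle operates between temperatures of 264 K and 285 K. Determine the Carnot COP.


dT = 285 - 264 = 21 K
COP_carnot = T_cold / dT = 264 / 21
COP_carnot = 12.571

12.571


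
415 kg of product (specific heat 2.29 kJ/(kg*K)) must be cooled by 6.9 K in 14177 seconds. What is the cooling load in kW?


Q = m * cp * dT / t
Q = 415 * 2.29 * 6.9 / 14177
Q = 0.463 kW

0.463


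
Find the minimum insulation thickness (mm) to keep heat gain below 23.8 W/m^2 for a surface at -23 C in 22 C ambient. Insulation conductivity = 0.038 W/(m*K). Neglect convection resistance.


dT = 22 - (-23) = 45 K
thickness = k * dT / q_max * 1000
thickness = 0.038 * 45 / 23.8 * 1000
thickness = 71.8 mm

71.8


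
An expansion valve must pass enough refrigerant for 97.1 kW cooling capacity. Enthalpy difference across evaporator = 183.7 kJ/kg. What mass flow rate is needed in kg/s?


m_dot = Q / dh
m_dot = 97.1 / 183.7
m_dot = 0.5286 kg/s

0.5286


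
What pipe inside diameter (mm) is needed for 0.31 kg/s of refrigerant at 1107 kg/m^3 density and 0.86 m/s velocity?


A = m_dot / (rho * v) = 0.31 / (1107 * 0.86) = 0.0003256234113 m^2
d = sqrt(4*A/pi) * 1000
d = 20.4 mm

20.4


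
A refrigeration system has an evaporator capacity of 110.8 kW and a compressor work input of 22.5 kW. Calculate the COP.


COP = Q_evap / W
COP = 110.8 / 22.5
COP = 4.924

4.924


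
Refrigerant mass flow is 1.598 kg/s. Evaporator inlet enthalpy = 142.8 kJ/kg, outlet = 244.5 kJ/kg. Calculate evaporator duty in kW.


dh = 244.5 - 142.8 = 101.7 kJ/kg
Q_evap = m_dot * dh = 1.598 * 101.7
Q_evap = 162.52 kW

162.52


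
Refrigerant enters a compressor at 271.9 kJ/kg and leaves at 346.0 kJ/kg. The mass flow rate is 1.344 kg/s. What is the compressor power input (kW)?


dh = 346.0 - 271.9 = 74.1 kJ/kg
W = m_dot * dh = 1.344 * 74.1 = 99.59 kW

99.59


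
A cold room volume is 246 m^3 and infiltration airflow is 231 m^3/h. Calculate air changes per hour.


ACH = flow / volume
ACH = 231 / 246
ACH = 0.939

0.939


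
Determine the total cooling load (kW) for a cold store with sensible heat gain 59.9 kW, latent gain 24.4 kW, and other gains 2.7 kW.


Q_total = Q_s + Q_l + Q_misc
Q_total = 59.9 + 24.4 + 2.7
Q_total = 87.0 kW

87.0


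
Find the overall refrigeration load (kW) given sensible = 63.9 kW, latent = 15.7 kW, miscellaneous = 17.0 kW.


Q_total = Q_s + Q_l + Q_misc
Q_total = 63.9 + 15.7 + 17.0
Q_total = 96.6 kW

96.6


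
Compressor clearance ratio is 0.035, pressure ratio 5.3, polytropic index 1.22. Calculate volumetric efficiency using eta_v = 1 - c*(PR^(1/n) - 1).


PR^(1/n) = 5.3^(1/1.22) = 3.92345563
eta_v = 1 - 0.035 * (3.92345563 - 1)
eta_v = 0.8977

0.8977


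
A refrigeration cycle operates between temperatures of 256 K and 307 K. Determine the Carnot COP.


dT = 307 - 256 = 51 K
COP_carnot = T_cold / dT = 256 / 51
COP_carnot = 5.02

5.02


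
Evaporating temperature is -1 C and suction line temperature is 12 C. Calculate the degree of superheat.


Superheat = T_suction - T_evap
Superheat = 12 - (-1)
Superheat = 13 K

13


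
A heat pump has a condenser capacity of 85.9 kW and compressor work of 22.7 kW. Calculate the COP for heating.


COP_hp = Q_cond / W
COP_hp = 85.9 / 22.7
COP_hp = 3.784

3.784


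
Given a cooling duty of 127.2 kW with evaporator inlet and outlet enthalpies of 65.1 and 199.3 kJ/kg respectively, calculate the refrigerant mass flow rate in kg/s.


dh = 199.3 - 65.1 = 134.2 kJ/kg
m_dot = Q / dh = 127.2 / 134.2 = 0.9478 kg/s

0.9478


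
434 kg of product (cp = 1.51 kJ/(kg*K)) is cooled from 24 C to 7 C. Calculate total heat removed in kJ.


dT = 24 - (7) = 17 K
Q = m * cp * dT = 434 * 1.51 * 17
Q = 11141 kJ

11141


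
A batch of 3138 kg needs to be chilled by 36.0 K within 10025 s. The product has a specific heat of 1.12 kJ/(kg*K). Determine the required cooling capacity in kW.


Q = m * cp * dT / t
Q = 3138 * 1.12 * 36.0 / 10025
Q = 12.621 kW

12.621


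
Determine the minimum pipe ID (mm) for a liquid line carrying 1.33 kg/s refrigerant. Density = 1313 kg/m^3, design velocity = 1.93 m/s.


A = m_dot / (rho * v) = 1.33 / (1313 * 1.93) = 0.0005248432376 m^2
d = sqrt(4*A/pi) * 1000
d = 25.9 mm

25.9


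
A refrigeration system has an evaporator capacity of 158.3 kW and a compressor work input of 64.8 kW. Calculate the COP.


COP = Q_evap / W
COP = 158.3 / 64.8
COP = 2.443

2.443


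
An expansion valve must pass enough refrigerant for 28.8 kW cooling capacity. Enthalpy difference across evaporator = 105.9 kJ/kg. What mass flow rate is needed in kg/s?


m_dot = Q / dh
m_dot = 28.8 / 105.9
m_dot = 0.272 kg/s

0.272


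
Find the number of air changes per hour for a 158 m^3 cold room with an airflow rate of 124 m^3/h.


ACH = flow / volume
ACH = 124 / 158
ACH = 0.785

0.785


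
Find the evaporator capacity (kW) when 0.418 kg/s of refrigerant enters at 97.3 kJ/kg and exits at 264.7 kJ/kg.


dh = 264.7 - 97.3 = 167.4 kJ/kg
Q_evap = m_dot * dh = 0.418 * 167.4
Q_evap = 69.97 kW

69.97


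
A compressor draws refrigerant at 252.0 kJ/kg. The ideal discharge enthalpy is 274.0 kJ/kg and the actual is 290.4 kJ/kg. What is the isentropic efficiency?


dh_ideal = 274.0 - 252.0 = 22.0 kJ/kg
dh_actual = 290.4 - 252.0 = 38.4 kJ/kg
eta_s = dh_ideal / dh_actual = 22.0 / 38.4
eta_s = 0.5729

0.5729


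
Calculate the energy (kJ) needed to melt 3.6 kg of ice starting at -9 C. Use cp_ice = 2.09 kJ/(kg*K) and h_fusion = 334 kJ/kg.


Sensible heat = cp * dT = 2.09 * 9 = 18.81 kJ/kg
Total per kg = 18.81 + 334 = 352.81 kJ/kg
Q = m * total = 3.6 * 352.81
Q = 1270.1 kJ

1270.1


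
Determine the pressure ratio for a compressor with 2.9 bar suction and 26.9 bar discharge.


PR = P_high / P_low
PR = 26.9 / 2.9
PR = 9.276

9.276


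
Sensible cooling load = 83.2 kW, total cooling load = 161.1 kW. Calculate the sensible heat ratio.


SHR = Q_sensible / Q_total
SHR = 83.2 / 161.1
SHR = 0.516

0.516


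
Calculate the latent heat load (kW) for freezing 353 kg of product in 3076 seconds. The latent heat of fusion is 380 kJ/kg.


Q_lat = m * h_fg / t
Q_lat = 353 * 380 / 3076
Q_lat = 43.61 kW

43.61


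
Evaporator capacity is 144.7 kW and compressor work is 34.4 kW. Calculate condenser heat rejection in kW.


Q_cond = Q_evap + W
Q_cond = 144.7 + 34.4
Q_cond = 179.1 kW

179.1


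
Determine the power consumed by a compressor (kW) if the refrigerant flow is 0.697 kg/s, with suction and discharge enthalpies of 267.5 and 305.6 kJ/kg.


dh = 305.6 - 267.5 = 38.1 kJ/kg
W = m_dot * dh = 0.697 * 38.1 = 26.56 kW

26.56


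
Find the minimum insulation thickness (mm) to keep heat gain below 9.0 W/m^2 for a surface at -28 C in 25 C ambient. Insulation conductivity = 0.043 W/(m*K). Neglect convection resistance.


dT = 25 - (-28) = 53 K
thickness = k * dT / q_max * 1000
thickness = 0.043 * 53 / 9.0 * 1000
thickness = 253.2 mm

253.2


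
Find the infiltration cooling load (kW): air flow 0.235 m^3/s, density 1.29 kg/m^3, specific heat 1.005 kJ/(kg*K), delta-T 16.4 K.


Q = V_dot * rho * cp * dT
Q = 0.235 * 1.29 * 1.005 * 16.4
Q = 4.997 kW

4.997


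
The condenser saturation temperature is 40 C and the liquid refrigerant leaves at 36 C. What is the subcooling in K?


Subcooling = T_cond - T_liquid
Subcooling = 40 - 36
Subcooling = 4 K

4


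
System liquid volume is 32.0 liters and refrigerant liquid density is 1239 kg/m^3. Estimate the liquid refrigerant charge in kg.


Charge = V * rho / 1000
Charge = 32.0 * 1239 / 1000
Charge = 39.65 kg

39.65


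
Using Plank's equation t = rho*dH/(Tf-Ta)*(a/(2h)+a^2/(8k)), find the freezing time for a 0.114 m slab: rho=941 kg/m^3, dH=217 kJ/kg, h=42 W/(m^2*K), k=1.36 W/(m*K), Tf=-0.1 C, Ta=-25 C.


dT = -0.1 - (-25) = 24.9 K
term1 = a/(2h) = 0.114/(2*42) = 0.001357142857
term2 = a^2/(8k) = 0.114^2/(8*1.36) = 0.001194485294
t = rho*dH*1000/dT * (term1 + term2)
t = 941*217*1000/24.9 * (0.001357142857 + 0.001194485294)
t = 20925 s

20925


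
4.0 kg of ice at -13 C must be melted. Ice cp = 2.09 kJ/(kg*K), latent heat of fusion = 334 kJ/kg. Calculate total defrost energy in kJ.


Sensible heat = cp * dT = 2.09 * 13 = 27.17 kJ/kg
Total per kg = 27.17 + 334 = 361.17 kJ/kg
Q = m * total = 4.0 * 361.17
Q = 1444.7 kJ

1444.7


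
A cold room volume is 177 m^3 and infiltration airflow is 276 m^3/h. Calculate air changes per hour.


ACH = flow / volume
ACH = 276 / 177
ACH = 1.559

1.559


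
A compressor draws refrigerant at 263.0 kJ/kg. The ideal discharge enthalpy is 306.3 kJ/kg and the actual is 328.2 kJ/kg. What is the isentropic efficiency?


dh_ideal = 306.3 - 263.0 = 43.3 kJ/kg
dh_actual = 328.2 - 263.0 = 65.2 kJ/kg
eta_s = dh_ideal / dh_actual = 43.3 / 65.2
eta_s = 0.6641

0.6641


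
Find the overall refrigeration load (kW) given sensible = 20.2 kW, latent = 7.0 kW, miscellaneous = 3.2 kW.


Q_total = Q_s + Q_l + Q_misc
Q_total = 20.2 + 7.0 + 3.2
Q_total = 30.4 kW

30.4


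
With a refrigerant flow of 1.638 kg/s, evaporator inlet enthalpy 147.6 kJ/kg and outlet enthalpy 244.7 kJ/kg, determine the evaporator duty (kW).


dh = 244.7 - 147.6 = 97.1 kJ/kg
Q_evap = m_dot * dh = 1.638 * 97.1
Q_evap = 159.05 kW

159.05


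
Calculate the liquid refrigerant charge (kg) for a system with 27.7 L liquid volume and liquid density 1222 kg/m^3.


Charge = V * rho / 1000
Charge = 27.7 * 1222 / 1000
Charge = 33.85 kg

33.85


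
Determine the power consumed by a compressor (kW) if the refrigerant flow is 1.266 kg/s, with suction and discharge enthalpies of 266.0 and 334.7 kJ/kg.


dh = 334.7 - 266.0 = 68.7 kJ/kg
W = m_dot * dh = 1.266 * 68.7 = 86.97 kW

86.97


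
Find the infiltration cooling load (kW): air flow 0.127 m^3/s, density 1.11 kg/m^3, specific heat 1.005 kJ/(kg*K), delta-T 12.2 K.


Q = V_dot * rho * cp * dT
Q = 0.127 * 1.11 * 1.005 * 12.2
Q = 1.728 kW

1.728


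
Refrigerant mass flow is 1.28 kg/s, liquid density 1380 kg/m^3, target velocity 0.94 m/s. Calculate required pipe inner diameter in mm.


A = m_dot / (rho * v) = 1.28 / (1380 * 0.94) = 0.0009867406722 m^2
d = sqrt(4*A/pi) * 1000
d = 35.4 mm

35.4


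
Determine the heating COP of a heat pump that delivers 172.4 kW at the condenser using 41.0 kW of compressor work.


COP_hp = Q_cond / W
COP_hp = 172.4 / 41.0
COP_hp = 4.205

4.205


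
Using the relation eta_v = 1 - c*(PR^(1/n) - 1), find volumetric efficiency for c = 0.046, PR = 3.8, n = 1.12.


PR^(1/n) = 3.8^(1/1.12) = 3.29354746
eta_v = 1 - 0.046 * (3.29354746 - 1)
eta_v = 0.8945

0.8945


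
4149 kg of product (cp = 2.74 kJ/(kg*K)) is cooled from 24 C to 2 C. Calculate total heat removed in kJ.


dT = 24 - (2) = 22 K
Q = m * cp * dT = 4149 * 2.74 * 22
Q = 250102 kJ

250102


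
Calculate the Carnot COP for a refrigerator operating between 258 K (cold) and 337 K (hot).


dT = 337 - 258 = 79 K
COP_carnot = T_cold / dT = 258 / 79
COP_carnot = 3.266

3.266


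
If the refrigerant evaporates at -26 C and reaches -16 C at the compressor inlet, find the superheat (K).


Superheat = T_suction - T_evap
Superheat = -16 - (-26)
Superheat = 10 K

10


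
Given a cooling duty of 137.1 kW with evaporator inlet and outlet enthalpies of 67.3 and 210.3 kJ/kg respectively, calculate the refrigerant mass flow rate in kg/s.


dh = 210.3 - 67.3 = 143.0 kJ/kg
m_dot = Q / dh = 137.1 / 143.0 = 0.9587 kg/s

0.9587


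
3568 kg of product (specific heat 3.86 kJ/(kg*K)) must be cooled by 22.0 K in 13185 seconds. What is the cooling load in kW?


Q = m * cp * dT / t
Q = 3568 * 3.86 * 22.0 / 13185
Q = 22.98 kW

22.98


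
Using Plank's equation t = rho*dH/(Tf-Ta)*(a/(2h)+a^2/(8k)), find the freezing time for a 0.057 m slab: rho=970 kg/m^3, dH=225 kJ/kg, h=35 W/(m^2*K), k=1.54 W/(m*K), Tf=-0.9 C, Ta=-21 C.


dT = -0.9 - (-21) = 20.1 K
term1 = a/(2h) = 0.057/(2*35) = 0.0008142857143
term2 = a^2/(8k) = 0.057^2/(8*1.54) = 0.0002637175325
t = rho*dH*1000/dT * (term1 + term2)
t = 970*225*1000/20.1 * (0.0008142857143 + 0.0002637175325)
t = 11705 s

11705


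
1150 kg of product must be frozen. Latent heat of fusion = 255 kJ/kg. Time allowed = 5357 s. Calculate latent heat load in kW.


Q_lat = m * h_fg / t
Q_lat = 1150 * 255 / 5357
Q_lat = 54.74 kW

54.74


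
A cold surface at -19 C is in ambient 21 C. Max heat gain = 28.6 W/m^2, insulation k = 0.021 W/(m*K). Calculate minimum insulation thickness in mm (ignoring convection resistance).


dT = 21 - (-19) = 40 K
thickness = k * dT / q_max * 1000
thickness = 0.021 * 40 / 28.6 * 1000
thickness = 29.4 mm

29.4


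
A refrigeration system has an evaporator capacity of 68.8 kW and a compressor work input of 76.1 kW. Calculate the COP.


COP = Q_evap / W
COP = 68.8 / 76.1
COP = 0.904

0.904


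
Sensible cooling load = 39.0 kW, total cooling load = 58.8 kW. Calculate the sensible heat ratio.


SHR = Q_sensible / Q_total
SHR = 39.0 / 58.8
SHR = 0.663

0.663


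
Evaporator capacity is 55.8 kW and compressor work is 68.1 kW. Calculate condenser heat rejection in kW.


Q_cond = Q_evap + W
Q_cond = 55.8 + 68.1
Q_cond = 123.9 kW

123.9


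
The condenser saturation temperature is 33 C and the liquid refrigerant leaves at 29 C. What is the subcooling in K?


Subcooling = T_cond - T_liquid
Subcooling = 33 - 29
Subcooling = 4 K

4


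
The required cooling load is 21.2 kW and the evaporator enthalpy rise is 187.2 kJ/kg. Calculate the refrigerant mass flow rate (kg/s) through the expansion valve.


m_dot = Q / dh
m_dot = 21.2 / 187.2
m_dot = 0.1132 kg/s

0.1132


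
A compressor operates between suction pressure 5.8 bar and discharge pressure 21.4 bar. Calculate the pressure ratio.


PR = P_high / P_low
PR = 21.4 / 5.8
PR = 3.69

3.69


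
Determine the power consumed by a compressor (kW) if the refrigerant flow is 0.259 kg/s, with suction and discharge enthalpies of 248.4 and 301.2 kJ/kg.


dh = 301.2 - 248.4 = 52.8 kJ/kg
W = m_dot * dh = 0.259 * 52.8 = 13.68 kW

13.68


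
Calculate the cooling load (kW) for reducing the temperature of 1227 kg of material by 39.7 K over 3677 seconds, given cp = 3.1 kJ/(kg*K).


Q = m * cp * dT / t
Q = 1227 * 3.1 * 39.7 / 3677
Q = 41.068 kW

41.068


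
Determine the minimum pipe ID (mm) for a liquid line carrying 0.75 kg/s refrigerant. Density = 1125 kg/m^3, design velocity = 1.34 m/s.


A = m_dot / (rho * v) = 0.75 / (1125 * 1.34) = 0.0004975124378 m^2
d = sqrt(4*A/pi) * 1000
d = 25.2 mm

25.2


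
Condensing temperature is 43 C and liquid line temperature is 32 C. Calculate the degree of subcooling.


Subcooling = T_cond - T_liquid
Subcooling = 43 - 32
Subcooling = 11 K

11


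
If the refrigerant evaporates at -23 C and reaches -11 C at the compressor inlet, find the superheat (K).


Superheat = T_suction - T_evap
Superheat = -11 - (-23)
Superheat = 12 K

12


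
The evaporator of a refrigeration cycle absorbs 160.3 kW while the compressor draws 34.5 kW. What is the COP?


COP = Q_evap / W
COP = 160.3 / 34.5
COP = 4.646

4.646


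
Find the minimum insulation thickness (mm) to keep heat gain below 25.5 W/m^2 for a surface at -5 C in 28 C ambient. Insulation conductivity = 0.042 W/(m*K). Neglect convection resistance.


dT = 28 - (-5) = 33 K
thickness = k * dT / q_max * 1000
thickness = 0.042 * 33 / 25.5 * 1000
thickness = 54.4 mm

54.4


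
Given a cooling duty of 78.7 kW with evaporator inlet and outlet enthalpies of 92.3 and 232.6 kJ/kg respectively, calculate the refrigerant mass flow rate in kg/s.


dh = 232.6 - 92.3 = 140.3 kJ/kg
m_dot = Q / dh = 78.7 / 140.3 = 0.5609 kg/s

0.5609


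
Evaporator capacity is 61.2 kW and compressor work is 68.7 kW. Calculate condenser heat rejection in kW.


Q_cond = Q_evap + W
Q_cond = 61.2 + 68.7
Q_cond = 129.9 kW

129.9


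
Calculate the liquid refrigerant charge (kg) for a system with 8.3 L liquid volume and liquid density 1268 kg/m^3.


Charge = V * rho / 1000
Charge = 8.3 * 1268 / 1000
Charge = 10.52 kg

10.52


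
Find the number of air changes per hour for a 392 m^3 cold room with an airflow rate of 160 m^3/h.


ACH = flow / volume
ACH = 160 / 392
ACH = 0.408

0.408


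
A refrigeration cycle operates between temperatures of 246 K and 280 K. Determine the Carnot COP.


dT = 280 - 246 = 34 K
COP_carnot = T_cold / dT = 246 / 34
COP_carnot = 7.235

7.235


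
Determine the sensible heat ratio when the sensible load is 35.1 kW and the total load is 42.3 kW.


SHR = Q_sensible / Q_total
SHR = 35.1 / 42.3
SHR = 0.83

0.83


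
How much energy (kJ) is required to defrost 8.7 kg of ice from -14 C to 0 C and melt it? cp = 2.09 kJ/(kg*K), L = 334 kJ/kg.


Sensible heat = cp * dT = 2.09 * 14 = 29.26 kJ/kg
Total per kg = 29.26 + 334 = 363.26 kJ/kg
Q = m * total = 8.7 * 363.26
Q = 3160.4 kJ

3160.4


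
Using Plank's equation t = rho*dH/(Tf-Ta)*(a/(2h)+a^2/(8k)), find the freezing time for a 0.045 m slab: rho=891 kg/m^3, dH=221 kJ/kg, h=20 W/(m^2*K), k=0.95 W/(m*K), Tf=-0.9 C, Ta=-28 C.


dT = -0.9 - (-28) = 27.1 K
term1 = a/(2h) = 0.045/(2*20) = 0.001125
term2 = a^2/(8k) = 0.045^2/(8*0.95) = 0.0002664473684
t = rho*dH*1000/dT * (term1 + term2)
t = 891*221*1000/27.1 * (0.001125 + 0.0002664473684)
t = 10110 s

10110


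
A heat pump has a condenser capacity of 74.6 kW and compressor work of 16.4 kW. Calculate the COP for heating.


COP_hp = Q_cond / W
COP_hp = 74.6 / 16.4
COP_hp = 4.549

4.549


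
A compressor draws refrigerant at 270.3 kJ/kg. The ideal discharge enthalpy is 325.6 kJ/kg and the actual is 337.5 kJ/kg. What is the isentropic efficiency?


dh_ideal = 325.6 - 270.3 = 55.3 kJ/kg
dh_actual = 337.5 - 270.3 = 67.2 kJ/kg
eta_s = dh_ideal / dh_actual = 55.3 / 67.2
eta_s = 0.8229

0.8229


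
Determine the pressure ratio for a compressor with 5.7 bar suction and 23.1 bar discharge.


PR = P_high / P_low
PR = 23.1 / 5.7
PR = 4.053

4.053


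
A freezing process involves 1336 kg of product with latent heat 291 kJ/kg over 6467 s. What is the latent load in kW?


Q_lat = m * h_fg / t
Q_lat = 1336 * 291 / 6467
Q_lat = 60.12 kW

60.12


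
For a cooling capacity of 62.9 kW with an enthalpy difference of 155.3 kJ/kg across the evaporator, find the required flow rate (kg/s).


m_dot = Q / dh
m_dot = 62.9 / 155.3
m_dot = 0.405 kg/s

0.405


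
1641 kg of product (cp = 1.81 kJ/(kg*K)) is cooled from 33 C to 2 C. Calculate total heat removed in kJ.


dT = 33 - (2) = 31 K
Q = m * cp * dT = 1641 * 1.81 * 31
Q = 92077 kJ

92077


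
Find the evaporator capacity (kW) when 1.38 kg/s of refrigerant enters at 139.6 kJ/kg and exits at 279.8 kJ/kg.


dh = 279.8 - 139.6 = 140.2 kJ/kg
Q_evap = m_dot * dh = 1.38 * 140.2
Q_evap = 193.48 kW

193.48


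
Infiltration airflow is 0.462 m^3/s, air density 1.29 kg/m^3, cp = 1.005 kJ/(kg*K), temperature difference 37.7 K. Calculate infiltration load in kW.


Q = V_dot * rho * cp * dT
Q = 0.462 * 1.29 * 1.005 * 37.7
Q = 22.581 kW

22.581


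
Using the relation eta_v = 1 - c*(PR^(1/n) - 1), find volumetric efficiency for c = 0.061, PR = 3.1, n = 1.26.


PR^(1/n) = 3.1^(1/1.26) = 2.45453709
eta_v = 1 - 0.061 * (2.45453709 - 1)
eta_v = 0.9113

0.9113


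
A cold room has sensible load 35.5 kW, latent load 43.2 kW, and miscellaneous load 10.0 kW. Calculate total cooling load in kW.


Q_total = Q_s + Q_l + Q_misc
Q_total = 35.5 + 43.2 + 10.0
Q_total = 88.7 kW

88.7


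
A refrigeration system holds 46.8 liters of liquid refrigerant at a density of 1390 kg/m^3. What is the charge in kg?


Charge = V * rho / 1000
Charge = 46.8 * 1390 / 1000
Charge = 65.05 kg

65.05


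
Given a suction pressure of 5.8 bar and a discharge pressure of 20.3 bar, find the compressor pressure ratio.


PR = P_high / P_low
PR = 20.3 / 5.8
PR = 3.5

3.5


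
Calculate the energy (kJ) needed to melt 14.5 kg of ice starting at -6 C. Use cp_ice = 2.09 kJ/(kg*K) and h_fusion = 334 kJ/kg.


Sensible heat = cp * dT = 2.09 * 6 = 12.54 kJ/kg
Total per kg = 12.54 + 334 = 346.54 kJ/kg
Q = m * total = 14.5 * 346.54
Q = 5024.8 kJ

5024.8


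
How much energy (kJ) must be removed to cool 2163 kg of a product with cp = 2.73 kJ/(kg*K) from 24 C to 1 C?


dT = 24 - (1) = 23 K
Q = m * cp * dT = 2163 * 2.73 * 23
Q = 135815 kJ

135815


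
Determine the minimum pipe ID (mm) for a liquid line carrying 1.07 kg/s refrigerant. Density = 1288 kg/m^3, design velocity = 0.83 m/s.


A = m_dot / (rho * v) = 1.07 / (1288 * 0.83) = 0.001000898002 m^2
d = sqrt(4*A/pi) * 1000
d = 35.7 mm

35.7


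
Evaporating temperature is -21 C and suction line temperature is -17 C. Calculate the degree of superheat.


Superheat = T_suction - T_evap
Superheat = -17 - (-21)
Superheat = 4 K

4
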